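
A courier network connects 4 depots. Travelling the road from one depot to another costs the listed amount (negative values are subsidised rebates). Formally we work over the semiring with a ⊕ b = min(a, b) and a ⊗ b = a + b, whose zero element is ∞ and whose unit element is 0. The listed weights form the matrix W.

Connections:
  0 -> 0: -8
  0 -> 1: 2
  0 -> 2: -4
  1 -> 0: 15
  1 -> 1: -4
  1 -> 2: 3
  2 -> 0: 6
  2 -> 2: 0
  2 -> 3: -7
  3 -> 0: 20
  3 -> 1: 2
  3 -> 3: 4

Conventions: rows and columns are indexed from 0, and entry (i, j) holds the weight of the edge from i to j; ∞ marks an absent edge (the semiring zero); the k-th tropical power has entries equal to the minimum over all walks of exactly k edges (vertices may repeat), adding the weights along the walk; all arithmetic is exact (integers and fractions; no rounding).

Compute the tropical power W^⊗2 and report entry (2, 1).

W^⊗2:
  [-16, -6, -12, -11]
  [7, -8, -1, -4]
  [-2, -5, 0, -7]
  [12, -2, 5, 8]
Key observation: the optimum is the walk 2->3->1, with weight (-7) + 2 = -5.
Optimal value attained by: walk 2->3->1.
Answer: (W^⊗2)[2][1] = -5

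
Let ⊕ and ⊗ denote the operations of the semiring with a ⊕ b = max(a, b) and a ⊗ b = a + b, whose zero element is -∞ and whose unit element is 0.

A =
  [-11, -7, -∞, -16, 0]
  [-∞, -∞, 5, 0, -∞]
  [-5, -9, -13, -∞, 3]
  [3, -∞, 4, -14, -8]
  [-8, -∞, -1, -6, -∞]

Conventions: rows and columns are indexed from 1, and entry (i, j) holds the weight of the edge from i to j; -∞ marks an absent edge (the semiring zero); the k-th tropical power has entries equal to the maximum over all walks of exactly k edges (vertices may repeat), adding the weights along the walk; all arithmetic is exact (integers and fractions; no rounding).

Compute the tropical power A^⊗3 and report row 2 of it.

A^⊗2:
  [-8, -18, -1, -6, -11]
  [3, -4, 4, -14, 8]
  [-5, -12, 2, -3, -5]
  [-1, -4, -9, -13, 7]
  [-3, -10, -2, -20, 2]
A^⊗3:
  [-3, -10, -2, -17, 2]
  [0, -4, 7, 2, 7]
  [0, -7, 1, -11, 5]
  [-1, -8, 6, 1, -1]
  [-6, -10, 1, -4, 1]
Answer: row 2 of A^⊗3 = [0, -4, 7, 2, 7]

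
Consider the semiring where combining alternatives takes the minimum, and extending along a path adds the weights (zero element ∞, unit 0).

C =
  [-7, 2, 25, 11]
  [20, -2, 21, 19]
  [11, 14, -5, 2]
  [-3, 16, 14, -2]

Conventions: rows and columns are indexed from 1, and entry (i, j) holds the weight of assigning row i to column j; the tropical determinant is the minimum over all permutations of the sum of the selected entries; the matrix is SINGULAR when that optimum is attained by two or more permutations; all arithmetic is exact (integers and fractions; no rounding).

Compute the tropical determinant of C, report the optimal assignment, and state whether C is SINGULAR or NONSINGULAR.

σ = (1, 2, 3, 4): (-7) + (-2) + (-5) + (-2) = -16
σ = (1, 2, 4, 3): (-7) + (-2) + 2 + 14 = 7
σ = (1, 3, 2, 4): (-7) + 21 + 14 + (-2) = 26
σ = (1, 3, 4, 2): (-7) + 21 + 2 + 16 = 32
σ = (1, 4, 2, 3): (-7) + 19 + 14 + 14 = 40
σ = (1, 4, 3, 2): (-7) + 19 + (-5) + 16 = 23
σ = (2, 1, 3, 4): 2 + 20 + (-5) + (-2) = 15
σ = (2, 1, 4, 3): 2 + 20 + 2 + 14 = 38
σ = (2, 3, 1, 4): 2 + 21 + 11 + (-2) = 32
σ = (2, 3, 4, 1): 2 + 21 + 2 + (-3) = 22
σ = (2, 4, 1, 3): 2 + 19 + 11 + 14 = 46
σ = (2, 4, 3, 1): 2 + 19 + (-5) + (-3) = 13
σ = (3, 1, 2, 4): 25 + 20 + 14 + (-2) = 57
σ = (3, 1, 4, 2): 25 + 20 + 2 + 16 = 63
σ = (3, 2, 1, 4): 25 + (-2) + 11 + (-2) = 32
σ = (3, 2, 4, 1): 25 + (-2) + 2 + (-3) = 22
σ = (3, 4, 1, 2): 25 + 19 + 11 + 16 = 71
σ = (3, 4, 2, 1): 25 + 19 + 14 + (-3) = 55
σ = (4, 1, 2, 3): 11 + 20 + 14 + 14 = 59
σ = (4, 1, 3, 2): 11 + 20 + (-5) + 16 = 42
σ = (4, 2, 1, 3): 11 + (-2) + 11 + 14 = 34
σ = (4, 2, 3, 1): 11 + (-2) + (-5) + (-3) = 1
σ = (4, 3, 1, 2): 11 + 21 + 11 + 16 = 59
σ = (4, 3, 2, 1): 11 + 21 + 14 + (-3) = 43
Optimal value attained by: σ = (1, 2, 3, 4).
Answer: det⊕(C) = -16; verdict: NONSINGULAR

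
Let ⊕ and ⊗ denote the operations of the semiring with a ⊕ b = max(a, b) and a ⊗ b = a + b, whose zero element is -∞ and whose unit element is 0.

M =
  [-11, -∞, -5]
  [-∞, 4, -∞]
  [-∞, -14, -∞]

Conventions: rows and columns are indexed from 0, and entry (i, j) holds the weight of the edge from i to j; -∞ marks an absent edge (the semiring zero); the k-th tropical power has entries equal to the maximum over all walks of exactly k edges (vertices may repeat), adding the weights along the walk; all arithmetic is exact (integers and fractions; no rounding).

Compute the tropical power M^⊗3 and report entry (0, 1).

M^⊗2:
  [-22, -19, -16]
  [-∞, 8, -∞]
  [-∞, -10, -∞]
M^⊗3:
  [-33, -15, -27]
  [-∞, 12, -∞]
  [-∞, -6, -∞]
Key observation: the optimum is the walk 0->2->1->1, with weight (-5) + (-14) + 4 = -15.
Optimal value attained by: walk 0->2->1->1.
Answer: (M^⊗3)[0][1] = -15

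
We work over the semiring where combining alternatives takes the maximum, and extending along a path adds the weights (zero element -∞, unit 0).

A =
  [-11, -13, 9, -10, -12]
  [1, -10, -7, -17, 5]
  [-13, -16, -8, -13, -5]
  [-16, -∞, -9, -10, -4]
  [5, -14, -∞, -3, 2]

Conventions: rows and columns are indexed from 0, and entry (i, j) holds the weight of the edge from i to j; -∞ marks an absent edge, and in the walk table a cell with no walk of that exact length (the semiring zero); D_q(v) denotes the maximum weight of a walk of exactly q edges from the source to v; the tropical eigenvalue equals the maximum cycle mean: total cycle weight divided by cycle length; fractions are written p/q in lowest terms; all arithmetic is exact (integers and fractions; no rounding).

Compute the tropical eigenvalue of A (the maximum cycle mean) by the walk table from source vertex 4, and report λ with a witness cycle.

q=0: [-∞, -∞, -∞, -∞, 0]
q=1: [5, -14, -∞, -3, 2]
q=2: [7, -8, 14, -1, 4]
q=3: [9, -2, 16, 1, 9]
q=4: [14, 0, 18, 6, 11]
q=5: [16, 2, 23, 8, 13]
Optimal cycle mean attained by: cycle 0->2->4->0, total 9 + (-5) + 5, length 3.
Answer: λ = 3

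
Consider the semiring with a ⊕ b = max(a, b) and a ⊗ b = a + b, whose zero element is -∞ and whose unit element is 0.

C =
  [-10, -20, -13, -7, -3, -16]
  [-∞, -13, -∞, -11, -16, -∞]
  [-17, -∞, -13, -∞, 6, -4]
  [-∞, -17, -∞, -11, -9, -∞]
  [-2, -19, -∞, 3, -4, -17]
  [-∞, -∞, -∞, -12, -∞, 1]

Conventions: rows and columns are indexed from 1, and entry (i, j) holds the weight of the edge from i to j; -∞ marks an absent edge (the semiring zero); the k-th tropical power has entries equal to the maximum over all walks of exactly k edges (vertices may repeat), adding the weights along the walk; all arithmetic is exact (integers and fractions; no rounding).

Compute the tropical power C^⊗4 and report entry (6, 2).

C^⊗2:
  [-5, -22, -23, 0, -7, -15]
  [-18, -26, -∞, -13, -20, -33]
  [4, -13, -26, 9, 2, -3]
  [-11, -28, -∞, -6, -13, -26]
  [-6, -14, -15, -1, -5, -16]
  [-∞, -29, -∞, -11, -21, 2]
C^⊗3:
  [-9, -17, -18, -4, -8, -14]
  [-22, -30, -31, -17, -21, -32]
  [0, -8, -9, 5, 1, -2]
  [-15, -23, -24, -10, -14, -25]
  [-7, -18, -19, -2, -9, -15]
  [-23, -28, -∞, -10, -20, 3]
C^⊗4:
  [-10, -21, -22, -5, -12, -13]
  [-23, -34, -35, -18, -25, -31]
  [-1, -12, -13, 4, -3, -1]
  [-16, -27, -28, -11, -18, -24]
  [-11, -19, -20, -6, -10, -14]
  [-22, -27, -36, -9, -19, 4]
Key observation: the optimum is the walk 6->6->6->4->2, with weight 1 + 1 + (-12) + (-17) = -27.
Optimal value attained by: walk 6->6->6->4->2.
Answer: (C^⊗4)[6][2] = -27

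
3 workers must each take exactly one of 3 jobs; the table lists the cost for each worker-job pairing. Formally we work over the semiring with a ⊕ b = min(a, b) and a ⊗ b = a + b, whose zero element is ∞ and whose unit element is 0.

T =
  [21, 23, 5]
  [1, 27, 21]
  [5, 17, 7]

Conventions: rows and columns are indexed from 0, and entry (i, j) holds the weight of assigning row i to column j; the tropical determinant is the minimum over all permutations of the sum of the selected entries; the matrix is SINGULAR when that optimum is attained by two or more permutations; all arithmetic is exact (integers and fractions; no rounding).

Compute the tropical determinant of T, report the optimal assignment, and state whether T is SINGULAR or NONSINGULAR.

σ = (0, 1, 2): 21 + 27 + 7 = 55
σ = (0, 2, 1): 21 + 21 + 17 = 59
σ = (1, 0, 2): 23 + 1 + 7 = 31
σ = (1, 2, 0): 23 + 21 + 5 = 49
σ = (2, 0, 1): 5 + 1 + 17 = 23
σ = (2, 1, 0): 5 + 27 + 5 = 37
Optimal value attained by: σ = (2, 0, 1).
Answer: det⊕(T) = 23; verdict: NONSINGULAR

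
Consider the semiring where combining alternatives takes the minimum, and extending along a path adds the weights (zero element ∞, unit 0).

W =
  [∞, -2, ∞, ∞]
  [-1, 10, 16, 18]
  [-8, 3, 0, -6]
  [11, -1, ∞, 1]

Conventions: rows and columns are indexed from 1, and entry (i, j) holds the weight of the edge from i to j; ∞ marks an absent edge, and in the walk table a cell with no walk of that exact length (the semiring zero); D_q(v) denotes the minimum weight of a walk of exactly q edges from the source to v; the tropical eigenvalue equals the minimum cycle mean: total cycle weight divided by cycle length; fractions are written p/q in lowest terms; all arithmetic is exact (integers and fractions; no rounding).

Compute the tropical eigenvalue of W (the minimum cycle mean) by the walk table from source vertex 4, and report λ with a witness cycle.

q=0: [∞, ∞, ∞, 0]
q=1: [11, -1, ∞, 1]
q=2: [-2, 0, 15, 2]
q=3: [-1, -4, 15, 3]
q=4: [-5, -3, 12, 4]
Optimal cycle mean attained by: cycle 1->2->1, total (-2) + (-1), length 2.
Answer: λ = -3/2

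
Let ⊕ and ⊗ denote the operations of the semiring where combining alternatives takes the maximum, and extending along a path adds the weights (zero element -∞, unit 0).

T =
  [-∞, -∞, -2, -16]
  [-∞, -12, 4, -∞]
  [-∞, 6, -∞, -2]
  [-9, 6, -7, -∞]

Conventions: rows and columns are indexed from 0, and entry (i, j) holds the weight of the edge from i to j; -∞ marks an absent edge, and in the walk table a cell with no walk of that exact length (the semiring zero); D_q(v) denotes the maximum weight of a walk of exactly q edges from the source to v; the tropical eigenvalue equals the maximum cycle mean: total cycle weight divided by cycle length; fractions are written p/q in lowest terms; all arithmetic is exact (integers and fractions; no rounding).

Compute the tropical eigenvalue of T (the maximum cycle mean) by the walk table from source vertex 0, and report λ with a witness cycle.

q=0: [0, -∞, -∞, -∞]
q=1: [-∞, -∞, -2, -16]
q=2: [-25, 4, -23, -4]
q=3: [-13, 2, 8, -25]
q=4: [-34, 14, 6, 6]
Optimal cycle mean attained by: cycle 1->2->1, total 4 + 6, length 2.
Answer: λ = 5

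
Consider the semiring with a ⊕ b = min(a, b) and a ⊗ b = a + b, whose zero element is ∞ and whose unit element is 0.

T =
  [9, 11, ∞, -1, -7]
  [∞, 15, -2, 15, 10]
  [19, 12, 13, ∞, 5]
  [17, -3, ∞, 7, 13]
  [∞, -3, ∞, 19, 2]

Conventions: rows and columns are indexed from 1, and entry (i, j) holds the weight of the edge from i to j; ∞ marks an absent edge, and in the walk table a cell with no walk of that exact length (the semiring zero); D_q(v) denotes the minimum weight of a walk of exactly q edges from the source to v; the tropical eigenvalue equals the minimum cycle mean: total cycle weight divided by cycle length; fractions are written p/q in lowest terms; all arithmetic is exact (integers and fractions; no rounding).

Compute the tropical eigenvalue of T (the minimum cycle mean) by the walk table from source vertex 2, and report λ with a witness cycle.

q=0: [∞, 0, ∞, ∞, ∞]
q=1: [∞, 15, -2, 15, 10]
q=2: [17, 7, 11, 22, 3]
q=3: [26, 0, 5, 16, 5]
q=4: [24, 2, -2, 15, 7]
q=5: [17, 4, 0, 17, 3]
Optimal cycle mean attained by: cycle 2->3->5->2, total (-2) + 5 + (-3), length 3.
Answer: λ = 0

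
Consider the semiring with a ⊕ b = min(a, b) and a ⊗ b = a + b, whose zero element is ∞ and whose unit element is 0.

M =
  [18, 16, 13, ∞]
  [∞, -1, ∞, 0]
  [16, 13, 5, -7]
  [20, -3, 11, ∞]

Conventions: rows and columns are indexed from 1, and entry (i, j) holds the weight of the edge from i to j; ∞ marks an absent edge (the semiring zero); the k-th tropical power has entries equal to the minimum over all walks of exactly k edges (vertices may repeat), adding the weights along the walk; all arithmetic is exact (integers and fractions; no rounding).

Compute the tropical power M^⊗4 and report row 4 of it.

M^⊗2:
  [29, 15, 18, 6]
  [20, -3, 11, -1]
  [13, -10, 4, -2]
  [27, -4, 16, -3]
M^⊗3:
  [26, 3, 17, 11]
  [19, -4, 10, -3]
  [18, -11, 9, -10]
  [17, -6, 8, -4]
M^⊗4:
  [31, 2, 22, 3]
  [17, -6, 8, -4]
  [10, -13, 1, -11]
  [16, -7, 7, -6]
Answer: row 4 of M^⊗4 = [16, -7, 7, -6]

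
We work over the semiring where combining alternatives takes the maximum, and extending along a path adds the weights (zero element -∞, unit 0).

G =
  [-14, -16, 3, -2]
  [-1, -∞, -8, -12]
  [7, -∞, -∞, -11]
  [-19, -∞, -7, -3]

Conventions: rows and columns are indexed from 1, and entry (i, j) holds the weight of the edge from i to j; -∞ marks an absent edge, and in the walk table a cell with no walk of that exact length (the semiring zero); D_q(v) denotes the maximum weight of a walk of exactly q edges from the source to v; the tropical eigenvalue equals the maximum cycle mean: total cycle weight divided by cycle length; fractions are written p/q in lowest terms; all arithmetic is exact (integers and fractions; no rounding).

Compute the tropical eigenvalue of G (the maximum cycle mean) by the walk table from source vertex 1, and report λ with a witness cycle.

q=0: [0, -∞, -∞, -∞]
q=1: [-14, -16, 3, -2]
q=2: [10, -30, -9, -5]
q=3: [-2, -6, 13, 8]
q=4: [20, -18, 1, 5]
Optimal cycle mean attained by: cycle 1->3->1, total 3 + 7, length 2.
Answer: λ = 5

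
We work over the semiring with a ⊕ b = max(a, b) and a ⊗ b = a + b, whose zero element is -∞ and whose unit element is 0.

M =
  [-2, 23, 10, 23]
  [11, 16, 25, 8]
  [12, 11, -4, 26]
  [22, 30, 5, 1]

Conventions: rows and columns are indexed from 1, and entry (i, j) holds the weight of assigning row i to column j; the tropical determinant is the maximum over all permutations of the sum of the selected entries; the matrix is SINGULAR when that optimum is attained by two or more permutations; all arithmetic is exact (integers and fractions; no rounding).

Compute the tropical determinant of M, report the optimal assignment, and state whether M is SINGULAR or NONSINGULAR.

σ = (1, 2, 3, 4): (-2) + 16 + (-4) + 1 = 11
σ = (1, 2, 4, 3): (-2) + 16 + 26 + 5 = 45
σ = (1, 3, 2, 4): (-2) + 25 + 11 + 1 = 35
σ = (1, 3, 4, 2): (-2) + 25 + 26 + 30 = 79
σ = (1, 4, 2, 3): (-2) + 8 + 11 + 5 = 22
σ = (1, 4, 3, 2): (-2) + 8 + (-4) + 30 = 32
σ = (2, 1, 3, 4): 23 + 11 + (-4) + 1 = 31
σ = (2, 1, 4, 3): 23 + 11 + 26 + 5 = 65
σ = (2, 3, 1, 4): 23 + 25 + 12 + 1 = 61
σ = (2, 3, 4, 1): 23 + 25 + 26 + 22 = 96
σ = (2, 4, 1, 3): 23 + 8 + 12 + 5 = 48
σ = (2, 4, 3, 1): 23 + 8 + (-4) + 22 = 49
σ = (3, 1, 2, 4): 10 + 11 + 11 + 1 = 33
σ = (3, 1, 4, 2): 10 + 11 + 26 + 30 = 77
σ = (3, 2, 1, 4): 10 + 16 + 12 + 1 = 39
σ = (3, 2, 4, 1): 10 + 16 + 26 + 22 = 74
σ = (3, 4, 1, 2): 10 + 8 + 12 + 30 = 60
σ = (3, 4, 2, 1): 10 + 8 + 11 + 22 = 51
σ = (4, 1, 2, 3): 23 + 11 + 11 + 5 = 50
σ = (4, 1, 3, 2): 23 + 11 + (-4) + 30 = 60
σ = (4, 2, 1, 3): 23 + 16 + 12 + 5 = 56
σ = (4, 2, 3, 1): 23 + 16 + (-4) + 22 = 57
σ = (4, 3, 1, 2): 23 + 25 + 12 + 30 = 90
σ = (4, 3, 2, 1): 23 + 25 + 11 + 22 = 81
Optimal value attained by: σ = (2, 3, 4, 1).
Answer: det⊕(M) = 96; verdict: NONSINGULAR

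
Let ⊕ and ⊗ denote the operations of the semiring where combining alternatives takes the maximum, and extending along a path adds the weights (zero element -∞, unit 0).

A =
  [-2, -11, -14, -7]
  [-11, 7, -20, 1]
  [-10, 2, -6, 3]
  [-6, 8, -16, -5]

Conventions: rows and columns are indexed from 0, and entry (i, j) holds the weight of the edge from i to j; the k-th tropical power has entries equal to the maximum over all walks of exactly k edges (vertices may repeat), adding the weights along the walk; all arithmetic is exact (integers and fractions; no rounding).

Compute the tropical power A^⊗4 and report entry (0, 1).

A^⊗2:
  [-4, 1, -16, -9]
  [-4, 14, -13, 8]
  [-3, 11, -12, 3]
  [-3, 15, -12, 9]
A^⊗3:
  [-6, 8, -18, 2]
  [3, 21, -6, 15]
  [0, 18, -9, 12]
  [4, 22, -5, 16]
A^⊗4:
  [-3, 15, -12, 9]
  [10, 28, 1, 22]
  [7, 25, -2, 19]
  [11, 29, 2, 23]
Key observation: the optimum is the walk 0->3->1->1->1, with weight (-7) + 8 + 7 + 7 = 15.
Optimal value attained by: walk 0->3->1->1->1.
Answer: (A^⊗4)[0][1] = 15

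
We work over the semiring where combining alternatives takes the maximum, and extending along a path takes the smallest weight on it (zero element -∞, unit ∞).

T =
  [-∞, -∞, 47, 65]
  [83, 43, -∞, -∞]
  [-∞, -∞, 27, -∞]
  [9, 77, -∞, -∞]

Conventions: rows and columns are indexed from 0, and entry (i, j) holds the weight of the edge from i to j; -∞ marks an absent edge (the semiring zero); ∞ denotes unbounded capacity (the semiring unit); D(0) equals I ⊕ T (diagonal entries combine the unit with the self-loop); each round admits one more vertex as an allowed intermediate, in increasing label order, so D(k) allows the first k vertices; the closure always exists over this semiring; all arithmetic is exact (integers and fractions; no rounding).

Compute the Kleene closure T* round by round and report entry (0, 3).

D(0):
  [∞, -∞, 47, 65]
  [83, ∞, -∞, -∞]
  [-∞, -∞, ∞, -∞]
  [9, 77, -∞, ∞]
D(1):
  [∞, -∞, 47, 65]
  [83, ∞, 47, 65]
  [-∞, -∞, ∞, -∞]
  [9, 77, 9, ∞]
D(2):
  [∞, -∞, 47, 65]
  [83, ∞, 47, 65]
  [-∞, -∞, ∞, -∞]
  [77, 77, 47, ∞]
D(3):
  [∞, -∞, 47, 65]
  [83, ∞, 47, 65]
  [-∞, -∞, ∞, -∞]
  [77, 77, 47, ∞]
D(4):
  [∞, 65, 47, 65]
  [83, ∞, 47, 65]
  [-∞, -∞, ∞, -∞]
  [77, 77, 47, ∞]
Answer: T*[0][3] = 65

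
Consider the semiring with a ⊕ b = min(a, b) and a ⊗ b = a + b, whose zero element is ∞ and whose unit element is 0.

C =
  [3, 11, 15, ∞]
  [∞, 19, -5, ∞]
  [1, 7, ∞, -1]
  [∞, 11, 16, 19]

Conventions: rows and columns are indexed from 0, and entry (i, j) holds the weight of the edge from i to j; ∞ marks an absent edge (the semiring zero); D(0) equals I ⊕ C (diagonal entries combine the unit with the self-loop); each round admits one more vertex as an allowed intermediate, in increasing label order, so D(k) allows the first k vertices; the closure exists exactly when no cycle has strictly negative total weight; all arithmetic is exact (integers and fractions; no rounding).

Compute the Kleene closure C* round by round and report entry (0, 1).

D(0):
  [0, 11, 15, ∞]
  [∞, 0, -5, ∞]
  [1, 7, 0, -1]
  [∞, 11, 16, 0]
D(1):
  [0, 11, 15, ∞]
  [∞, 0, -5, ∞]
  [1, 7, 0, -1]
  [∞, 11, 16, 0]
D(2):
  [0, 11, 6, ∞]
  [∞, 0, -5, ∞]
  [1, 7, 0, -1]
  [∞, 11, 6, 0]
D(3):
  [0, 11, 6, 5]
  [-4, 0, -5, -6]
  [1, 7, 0, -1]
  [7, 11, 6, 0]
D(4):
  [0, 11, 6, 5]
  [-4, 0, -5, -6]
  [1, 7, 0, -1]
  [7, 11, 6, 0]
Answer: C*[0][1] = 11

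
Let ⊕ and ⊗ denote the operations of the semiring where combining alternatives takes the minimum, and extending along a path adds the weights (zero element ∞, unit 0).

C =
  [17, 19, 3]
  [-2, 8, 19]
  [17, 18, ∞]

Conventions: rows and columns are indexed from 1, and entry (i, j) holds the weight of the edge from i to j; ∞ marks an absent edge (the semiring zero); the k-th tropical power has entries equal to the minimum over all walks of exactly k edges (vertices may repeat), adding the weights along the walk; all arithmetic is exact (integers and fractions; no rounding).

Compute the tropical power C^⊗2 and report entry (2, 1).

C^⊗2:
  [17, 21, 20]
  [6, 16, 1]
  [16, 26, 20]
Key observation: the optimum is the walk 2->2->1, with weight 8 + (-2) = 6.
Optimal value attained by: walk 2->2->1.
Answer: (C^⊗2)[2][1] = 6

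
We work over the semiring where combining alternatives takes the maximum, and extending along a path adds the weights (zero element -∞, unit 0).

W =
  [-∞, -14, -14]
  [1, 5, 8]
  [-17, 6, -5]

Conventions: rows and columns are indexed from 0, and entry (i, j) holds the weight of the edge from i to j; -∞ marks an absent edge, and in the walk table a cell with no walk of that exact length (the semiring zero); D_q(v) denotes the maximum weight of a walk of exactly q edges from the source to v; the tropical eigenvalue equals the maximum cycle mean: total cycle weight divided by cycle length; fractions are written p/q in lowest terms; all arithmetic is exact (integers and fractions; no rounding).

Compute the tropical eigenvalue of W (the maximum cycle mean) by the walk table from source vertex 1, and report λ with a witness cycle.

q=0: [-∞, 0, -∞]
q=1: [1, 5, 8]
q=2: [6, 14, 13]
q=3: [15, 19, 22]
Optimal cycle mean attained by: cycle 1->2->1, total 8 + 6, length 2.
Answer: λ = 7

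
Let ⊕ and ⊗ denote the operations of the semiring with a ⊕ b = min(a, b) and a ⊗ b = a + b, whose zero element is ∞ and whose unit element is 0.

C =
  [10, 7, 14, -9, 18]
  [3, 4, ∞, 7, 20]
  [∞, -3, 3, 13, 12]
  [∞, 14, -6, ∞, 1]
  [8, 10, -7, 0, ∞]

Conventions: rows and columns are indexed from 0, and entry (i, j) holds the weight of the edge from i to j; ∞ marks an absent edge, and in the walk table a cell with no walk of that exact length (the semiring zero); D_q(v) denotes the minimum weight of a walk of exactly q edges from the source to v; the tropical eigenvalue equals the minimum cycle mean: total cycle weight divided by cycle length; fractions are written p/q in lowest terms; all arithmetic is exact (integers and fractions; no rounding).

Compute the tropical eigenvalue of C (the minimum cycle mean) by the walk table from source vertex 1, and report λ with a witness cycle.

q=0: [∞, 0, ∞, ∞, ∞]
q=1: [3, 4, ∞, 7, 20]
q=2: [7, 8, 1, -6, 8]
q=3: [11, -2, -12, -2, -5]
q=4: [1, -15, -12, -5, -1]
q=5: [-12, -15, -11, -8, -4]
Optimal cycle mean attained by: cycle 0->3->2->1->0, total (-9) + (-6) + (-3) + 3, length 4.
Answer: λ = -15/4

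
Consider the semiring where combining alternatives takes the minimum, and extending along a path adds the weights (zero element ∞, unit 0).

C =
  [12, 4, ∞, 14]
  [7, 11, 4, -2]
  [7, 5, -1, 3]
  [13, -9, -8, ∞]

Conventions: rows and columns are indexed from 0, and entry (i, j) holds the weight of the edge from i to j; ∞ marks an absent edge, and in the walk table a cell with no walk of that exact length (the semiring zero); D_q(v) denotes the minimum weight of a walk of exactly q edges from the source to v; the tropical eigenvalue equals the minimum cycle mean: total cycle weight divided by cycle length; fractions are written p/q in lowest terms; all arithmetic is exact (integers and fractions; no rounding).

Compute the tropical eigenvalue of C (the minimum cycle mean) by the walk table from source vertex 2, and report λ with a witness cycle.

q=0: [∞, ∞, 0, ∞]
q=1: [7, 5, -1, 3]
q=2: [6, -6, -5, 2]
q=3: [1, -7, -6, -8]
q=4: [0, -17, -16, -9]
Optimal cycle mean attained by: cycle 1->3->1, total (-2) + (-9), length 2.
Answer: λ = -11/2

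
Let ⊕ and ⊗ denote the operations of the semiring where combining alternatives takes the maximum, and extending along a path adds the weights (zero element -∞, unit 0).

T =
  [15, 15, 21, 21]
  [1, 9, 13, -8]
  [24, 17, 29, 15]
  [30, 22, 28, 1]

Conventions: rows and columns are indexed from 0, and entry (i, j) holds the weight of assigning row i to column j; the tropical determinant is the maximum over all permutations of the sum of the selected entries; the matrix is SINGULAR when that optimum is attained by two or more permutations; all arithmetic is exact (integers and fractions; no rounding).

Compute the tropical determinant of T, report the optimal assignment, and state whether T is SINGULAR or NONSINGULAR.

σ = (0, 1, 2, 3): 15 + 9 + 29 + 1 = 54
σ = (0, 1, 3, 2): 15 + 9 + 15 + 28 = 67
σ = (0, 2, 1, 3): 15 + 13 + 17 + 1 = 46
σ = (0, 2, 3, 1): 15 + 13 + 15 + 22 = 65
σ = (0, 3, 1, 2): 15 + (-8) + 17 + 28 = 52
σ = (0, 3, 2, 1): 15 + (-8) + 29 + 22 = 58
σ = (1, 0, 2, 3): 15 + 1 + 29 + 1 = 46
σ = (1, 0, 3, 2): 15 + 1 + 15 + 28 = 59
σ = (1, 2, 0, 3): 15 + 13 + 24 + 1 = 53
σ = (1, 2, 3, 0): 15 + 13 + 15 + 30 = 73
σ = (1, 3, 0, 2): 15 + (-8) + 24 + 28 = 59
σ = (1, 3, 2, 0): 15 + (-8) + 29 + 30 = 66
σ = (2, 0, 1, 3): 21 + 1 + 17 + 1 = 40
σ = (2, 0, 3, 1): 21 + 1 + 15 + 22 = 59
σ = (2, 1, 0, 3): 21 + 9 + 24 + 1 = 55
σ = (2, 1, 3, 0): 21 + 9 + 15 + 30 = 75
σ = (2, 3, 0, 1): 21 + (-8) + 24 + 22 = 59
σ = (2, 3, 1, 0): 21 + (-8) + 17 + 30 = 60
σ = (3, 0, 1, 2): 21 + 1 + 17 + 28 = 67
σ = (3, 0, 2, 1): 21 + 1 + 29 + 22 = 73
σ = (3, 1, 0, 2): 21 + 9 + 24 + 28 = 82
σ = (3, 1, 2, 0): 21 + 9 + 29 + 30 = 89
σ = (3, 2, 0, 1): 21 + 13 + 24 + 22 = 80
σ = (3, 2, 1, 0): 21 + 13 + 17 + 30 = 81
Optimal value attained by: σ = (3, 1, 2, 0).
Answer: det⊕(T) = 89; verdict: NONSINGULAR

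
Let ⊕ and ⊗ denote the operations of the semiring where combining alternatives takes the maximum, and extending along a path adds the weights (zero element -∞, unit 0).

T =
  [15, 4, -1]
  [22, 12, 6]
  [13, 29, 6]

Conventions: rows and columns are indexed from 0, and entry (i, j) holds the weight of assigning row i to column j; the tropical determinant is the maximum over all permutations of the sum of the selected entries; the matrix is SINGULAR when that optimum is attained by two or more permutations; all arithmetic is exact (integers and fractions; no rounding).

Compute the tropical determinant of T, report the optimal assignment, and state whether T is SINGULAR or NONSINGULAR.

σ = (0, 1, 2): 15 + 12 + 6 = 33
σ = (0, 2, 1): 15 + 6 + 29 = 50
σ = (1, 0, 2): 4 + 22 + 6 = 32
σ = (1, 2, 0): 4 + 6 + 13 = 23
σ = (2, 0, 1): (-1) + 22 + 29 = 50
σ = (2, 1, 0): (-1) + 12 + 13 = 24
Optimal value attained by: σ = (0, 2, 1).
Answer: det⊕(T) = 50; verdict: SINGULAR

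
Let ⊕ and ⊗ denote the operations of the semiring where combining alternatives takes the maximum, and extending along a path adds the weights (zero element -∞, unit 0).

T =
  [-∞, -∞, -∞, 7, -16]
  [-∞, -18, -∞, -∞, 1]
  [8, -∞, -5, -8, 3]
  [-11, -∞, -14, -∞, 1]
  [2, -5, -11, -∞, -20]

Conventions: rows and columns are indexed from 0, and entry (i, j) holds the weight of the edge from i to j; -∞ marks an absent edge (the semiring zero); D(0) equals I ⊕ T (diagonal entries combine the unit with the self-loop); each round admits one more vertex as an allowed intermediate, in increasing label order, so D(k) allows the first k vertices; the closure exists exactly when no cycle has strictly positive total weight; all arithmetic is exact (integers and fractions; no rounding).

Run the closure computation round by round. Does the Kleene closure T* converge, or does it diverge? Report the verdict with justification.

D(0):
  [0, -∞, -∞, 7, -16]
  [-∞, 0, -∞, -∞, 1]
  [8, -∞, 0, -8, 3]
  [-11, -∞, -14, 0, 1]
  [2, -5, -11, -∞, 0]
D(1):
  [0, -∞, -∞, 7, -16]
  [-∞, 0, -∞, -∞, 1]
  [8, -∞, 0, 15, 3]
  [-11, -∞, -14, 0, 1]
  [2, -5, -11, 9, 0]
D(2):
  [0, -∞, -∞, 7, -16]
  [-∞, 0, -∞, -∞, 1]
  [8, -∞, 0, 15, 3]
  [-11, -∞, -14, 0, 1]
  [2, -5, -11, 9, 0]
Detection: at round 3, diagonal entry (3, 3) turns strictly positive.
Key observation: the cycle 3->2->0->3 has total weight (-14) + 8 + 7, which is strictly positive.
Answer: DIVERGES — positive cycle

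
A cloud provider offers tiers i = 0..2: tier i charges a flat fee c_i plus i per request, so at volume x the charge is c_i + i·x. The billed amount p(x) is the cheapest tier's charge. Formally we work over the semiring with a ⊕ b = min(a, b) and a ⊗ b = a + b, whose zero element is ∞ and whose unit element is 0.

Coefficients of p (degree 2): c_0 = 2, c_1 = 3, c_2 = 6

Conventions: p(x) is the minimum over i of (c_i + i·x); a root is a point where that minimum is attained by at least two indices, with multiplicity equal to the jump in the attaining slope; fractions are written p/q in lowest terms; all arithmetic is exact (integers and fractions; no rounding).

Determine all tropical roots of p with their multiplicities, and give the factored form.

hull edge (i=0, c=2) to (i=1, c=3): slope 1, span 1
hull edge (i=1, c=3) to (i=2, c=6): slope 3, span 1
Factored form: p(x) = 6 ⊗ (x ⊕ (-3)) ⊗ (x ⊕ (-1))
Answer: roots = -3 (mult 1), -1 (mult 1)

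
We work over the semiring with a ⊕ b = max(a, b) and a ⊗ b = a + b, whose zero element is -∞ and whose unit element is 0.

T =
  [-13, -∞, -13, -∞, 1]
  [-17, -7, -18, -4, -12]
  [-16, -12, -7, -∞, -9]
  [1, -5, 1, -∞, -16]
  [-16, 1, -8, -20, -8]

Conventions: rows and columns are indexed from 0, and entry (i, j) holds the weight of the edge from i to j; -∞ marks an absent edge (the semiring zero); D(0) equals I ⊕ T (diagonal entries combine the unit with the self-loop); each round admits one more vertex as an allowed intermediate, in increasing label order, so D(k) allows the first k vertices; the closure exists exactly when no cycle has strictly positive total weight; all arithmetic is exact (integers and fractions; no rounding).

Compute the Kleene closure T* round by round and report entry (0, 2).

D(0):
  [0, -∞, -13, -∞, 1]
  [-17, 0, -18, -4, -12]
  [-16, -12, 0, -∞, -9]
  [1, -5, 1, 0, -16]
  [-16, 1, -8, -20, 0]
D(1):
  [0, -∞, -13, -∞, 1]
  [-17, 0, -18, -4, -12]
  [-16, -12, 0, -∞, -9]
  [1, -5, 1, 0, 2]
  [-16, 1, -8, -20, 0]
D(2):
  [0, -∞, -13, -∞, 1]
  [-17, 0, -18, -4, -12]
  [-16, -12, 0, -16, -9]
  [1, -5, 1, 0, 2]
  [-16, 1, -8, -3, 0]
D(3):
  [0, -25, -13, -29, 1]
  [-17, 0, -18, -4, -12]
  [-16, -12, 0, -16, -9]
  [1, -5, 1, 0, 2]
  [-16, 1, -8, -3, 0]
D(4):
  [0, -25, -13, -29, 1]
  [-3, 0, -3, -4, -2]
  [-15, -12, 0, -16, -9]
  [1, -5, 1, 0, 2]
  [-2, 1, -2, -3, 0]
D(5):
  [0, 2, -1, -2, 1]
  [-3, 0, -3, -4, -2]
  [-11, -8, 0, -12, -9]
  [1, 3, 1, 0, 2]
  [-2, 1, -2, -3, 0]
Answer: T*[0][2] = -1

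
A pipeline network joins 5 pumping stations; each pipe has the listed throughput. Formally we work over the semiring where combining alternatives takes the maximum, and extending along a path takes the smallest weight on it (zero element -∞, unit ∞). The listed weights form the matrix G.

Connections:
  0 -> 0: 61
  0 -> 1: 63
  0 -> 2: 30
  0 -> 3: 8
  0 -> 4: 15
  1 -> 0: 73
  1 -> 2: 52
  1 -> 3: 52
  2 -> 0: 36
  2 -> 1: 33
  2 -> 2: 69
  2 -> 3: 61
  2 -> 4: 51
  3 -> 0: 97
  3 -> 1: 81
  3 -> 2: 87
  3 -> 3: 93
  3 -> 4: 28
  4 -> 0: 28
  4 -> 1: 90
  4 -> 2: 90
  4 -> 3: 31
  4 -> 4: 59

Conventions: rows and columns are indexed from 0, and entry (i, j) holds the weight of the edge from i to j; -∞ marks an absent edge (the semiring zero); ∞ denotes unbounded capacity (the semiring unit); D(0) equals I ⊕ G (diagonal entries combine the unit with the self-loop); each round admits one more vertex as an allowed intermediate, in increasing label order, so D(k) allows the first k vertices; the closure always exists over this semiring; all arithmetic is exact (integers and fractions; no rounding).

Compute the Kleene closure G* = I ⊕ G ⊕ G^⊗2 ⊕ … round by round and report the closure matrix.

D(0):
  [∞, 63, 30, 8, 15]
  [73, ∞, 52, 52, -∞]
  [36, 33, ∞, 61, 51]
  [97, 81, 87, ∞, 28]
  [28, 90, 90, 31, ∞]
D(1):
  [∞, 63, 30, 8, 15]
  [73, ∞, 52, 52, 15]
  [36, 36, ∞, 61, 51]
  [97, 81, 87, ∞, 28]
  [28, 90, 90, 31, ∞]
D(2):
  [∞, 63, 52, 52, 15]
  [73, ∞, 52, 52, 15]
  [36, 36, ∞, 61, 51]
  [97, 81, 87, ∞, 28]
  [73, 90, 90, 52, ∞]
D(3):
  [∞, 63, 52, 52, 51]
  [73, ∞, 52, 52, 51]
  [36, 36, ∞, 61, 51]
  [97, 81, 87, ∞, 51]
  [73, 90, 90, 61, ∞]
D(4):
  [∞, 63, 52, 52, 51]
  [73, ∞, 52, 52, 51]
  [61, 61, ∞, 61, 51]
  [97, 81, 87, ∞, 51]
  [73, 90, 90, 61, ∞]
D(5):
  [∞, 63, 52, 52, 51]
  [73, ∞, 52, 52, 51]
  [61, 61, ∞, 61, 51]
  [97, 81, 87, ∞, 51]
  [73, 90, 90, 61, ∞]
Answer: G* = [[∞, 63, 52, 52, 51], [73, ∞, 52, 52, 51], [61, 61, ∞, 61, 51], [97, 81, 87, ∞, 51], [73, 90, 90, 61, ∞]]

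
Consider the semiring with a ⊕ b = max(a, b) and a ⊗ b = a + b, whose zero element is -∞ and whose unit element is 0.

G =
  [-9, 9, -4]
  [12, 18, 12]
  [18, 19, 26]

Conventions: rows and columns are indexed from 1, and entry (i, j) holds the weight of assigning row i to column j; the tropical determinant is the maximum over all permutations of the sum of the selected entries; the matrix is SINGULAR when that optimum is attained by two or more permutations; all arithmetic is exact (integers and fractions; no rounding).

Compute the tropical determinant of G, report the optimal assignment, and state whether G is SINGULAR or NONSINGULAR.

σ = (1, 2, 3): (-9) + 18 + 26 = 35
σ = (1, 3, 2): (-9) + 12 + 19 = 22
σ = (2, 1, 3): 9 + 12 + 26 = 47
σ = (2, 3, 1): 9 + 12 + 18 = 39
σ = (3, 1, 2): (-4) + 12 + 19 = 27
σ = (3, 2, 1): (-4) + 18 + 18 = 32
Optimal value attained by: σ = (2, 1, 3).
Answer: det⊕(G) = 47; verdict: NONSINGULAR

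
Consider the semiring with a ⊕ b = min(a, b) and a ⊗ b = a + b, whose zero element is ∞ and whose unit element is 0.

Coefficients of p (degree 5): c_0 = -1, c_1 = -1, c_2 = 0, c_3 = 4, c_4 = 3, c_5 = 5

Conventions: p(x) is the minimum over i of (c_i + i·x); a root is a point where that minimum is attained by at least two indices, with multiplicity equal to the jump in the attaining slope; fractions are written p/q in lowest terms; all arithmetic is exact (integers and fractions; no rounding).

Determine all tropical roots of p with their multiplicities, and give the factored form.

hull edge (i=0, c=-1) to (i=1, c=-1): slope 0, span 1
hull edge (i=1, c=-1) to (i=2, c=0): slope 1, span 1
hull edge (i=2, c=0) to (i=4, c=3): slope 3/2, span 2
hull edge (i=4, c=3) to (i=5, c=5): slope 2, span 1
Factored form: p(x) = 5 ⊗ (x ⊕ (-2)) ⊗ (x ⊕ (-3/2)) ⊗ (x ⊕ (-3/2)) ⊗ (x ⊕ (-1)) ⊗ (x ⊕ 0)
Answer: roots = -2 (mult 1), -3/2 (mult 2), -1 (mult 1), 0 (mult 1)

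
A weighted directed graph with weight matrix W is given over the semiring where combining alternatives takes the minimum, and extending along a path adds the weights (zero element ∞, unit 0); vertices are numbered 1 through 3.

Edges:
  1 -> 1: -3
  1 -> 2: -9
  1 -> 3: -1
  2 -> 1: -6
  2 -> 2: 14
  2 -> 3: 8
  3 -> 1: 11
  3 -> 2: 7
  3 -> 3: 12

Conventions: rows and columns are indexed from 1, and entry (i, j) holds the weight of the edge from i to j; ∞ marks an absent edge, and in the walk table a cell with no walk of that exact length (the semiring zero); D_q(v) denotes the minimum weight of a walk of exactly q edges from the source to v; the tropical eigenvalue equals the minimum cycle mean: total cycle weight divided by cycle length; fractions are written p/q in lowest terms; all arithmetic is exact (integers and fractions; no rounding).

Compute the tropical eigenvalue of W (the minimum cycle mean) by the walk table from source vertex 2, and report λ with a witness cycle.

q=0: [∞, 0, ∞]
q=1: [-6, 14, 8]
q=2: [-9, -15, -7]
q=3: [-21, -18, -10]
Optimal cycle mean attained by: cycle 1->2->1, total (-9) + (-6), length 2.
Answer: λ = -15/2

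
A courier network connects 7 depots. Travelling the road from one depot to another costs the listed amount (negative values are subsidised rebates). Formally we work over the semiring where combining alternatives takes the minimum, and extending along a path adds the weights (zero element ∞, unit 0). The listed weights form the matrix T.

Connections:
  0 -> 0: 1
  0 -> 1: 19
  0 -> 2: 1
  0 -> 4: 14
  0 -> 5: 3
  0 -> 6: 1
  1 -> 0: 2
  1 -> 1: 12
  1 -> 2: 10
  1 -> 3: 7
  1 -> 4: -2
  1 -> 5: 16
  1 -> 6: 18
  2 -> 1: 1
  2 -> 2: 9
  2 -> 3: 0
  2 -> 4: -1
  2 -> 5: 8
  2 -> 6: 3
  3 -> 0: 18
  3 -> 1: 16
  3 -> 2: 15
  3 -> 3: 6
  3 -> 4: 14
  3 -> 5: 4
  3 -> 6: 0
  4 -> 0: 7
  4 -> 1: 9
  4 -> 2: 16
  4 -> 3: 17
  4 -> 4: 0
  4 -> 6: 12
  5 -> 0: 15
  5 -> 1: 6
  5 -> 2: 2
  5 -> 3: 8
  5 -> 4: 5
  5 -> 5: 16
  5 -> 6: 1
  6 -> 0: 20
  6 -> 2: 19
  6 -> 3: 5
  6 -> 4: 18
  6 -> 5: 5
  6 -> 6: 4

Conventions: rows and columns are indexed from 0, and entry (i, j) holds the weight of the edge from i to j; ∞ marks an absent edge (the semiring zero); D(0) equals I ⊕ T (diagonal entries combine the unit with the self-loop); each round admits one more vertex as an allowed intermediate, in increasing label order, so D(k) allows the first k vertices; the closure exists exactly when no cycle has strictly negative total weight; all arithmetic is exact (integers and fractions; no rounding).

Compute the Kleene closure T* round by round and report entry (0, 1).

D(0):
  [0, 19, 1, ∞, 14, 3, 1]
  [2, 0, 10, 7, -2, 16, 18]
  [∞, 1, 0, 0, -1, 8, 3]
  [18, 16, 15, 0, 14, 4, 0]
  [7, 9, 16, 17, 0, ∞, 12]
  [15, 6, 2, 8, 5, 0, 1]
  [20, ∞, 19, 5, 18, 5, 0]
D(1):
  [0, 19, 1, ∞, 14, 3, 1]
  [2, 0, 3, 7, -2, 5, 3]
  [∞, 1, 0, 0, -1, 8, 3]
  [18, 16, 15, 0, 14, 4, 0]
  [7, 9, 8, 17, 0, 10, 8]
  [15, 6, 2, 8, 5, 0, 1]
  [20, 39, 19, 5, 18, 5, 0]
D(2):
  [0, 19, 1, 26, 14, 3, 1]
  [2, 0, 3, 7, -2, 5, 3]
  [3, 1, 0, 0, -1, 6, 3]
  [18, 16, 15, 0, 14, 4, 0]
  [7, 9, 8, 16, 0, 10, 8]
  [8, 6, 2, 8, 4, 0, 1]
  [20, 39, 19, 5, 18, 5, 0]
D(3):
  [0, 2, 1, 1, 0, 3, 1]
  [2, 0, 3, 3, -2, 5, 3]
  [3, 1, 0, 0, -1, 6, 3]
  [18, 16, 15, 0, 14, 4, 0]
  [7, 9, 8, 8, 0, 10, 8]
  [5, 3, 2, 2, 1, 0, 1]
  [20, 20, 19, 5, 18, 5, 0]
D(4):
  [0, 2, 1, 1, 0, 3, 1]
  [2, 0, 3, 3, -2, 5, 3]
  [3, 1, 0, 0, -1, 4, 0]
  [18, 16, 15, 0, 14, 4, 0]
  [7, 9, 8, 8, 0, 10, 8]
  [5, 3, 2, 2, 1, 0, 1]
  [20, 20, 19, 5, 18, 5, 0]
D(5):
  [0, 2, 1, 1, 0, 3, 1]
  [2, 0, 3, 3, -2, 5, 3]
  [3, 1, 0, 0, -1, 4, 0]
  [18, 16, 15, 0, 14, 4, 0]
  [7, 9, 8, 8, 0, 10, 8]
  [5, 3, 2, 2, 1, 0, 1]
  [20, 20, 19, 5, 18, 5, 0]
D(6):
  [0, 2, 1, 1, 0, 3, 1]
  [2, 0, 3, 3, -2, 5, 3]
  [3, 1, 0, 0, -1, 4, 0]
  [9, 7, 6, 0, 5, 4, 0]
  [7, 9, 8, 8, 0, 10, 8]
  [5, 3, 2, 2, 1, 0, 1]
  [10, 8, 7, 5, 6, 5, 0]
D(7):
  [0, 2, 1, 1, 0, 3, 1]
  [2, 0, 3, 3, -2, 5, 3]
  [3, 1, 0, 0, -1, 4, 0]
  [9, 7, 6, 0, 5, 4, 0]
  [7, 9, 8, 8, 0, 10, 8]
  [5, 3, 2, 2, 1, 0, 1]
  [10, 8, 7, 5, 6, 5, 0]
Answer: T*[0][1] = 2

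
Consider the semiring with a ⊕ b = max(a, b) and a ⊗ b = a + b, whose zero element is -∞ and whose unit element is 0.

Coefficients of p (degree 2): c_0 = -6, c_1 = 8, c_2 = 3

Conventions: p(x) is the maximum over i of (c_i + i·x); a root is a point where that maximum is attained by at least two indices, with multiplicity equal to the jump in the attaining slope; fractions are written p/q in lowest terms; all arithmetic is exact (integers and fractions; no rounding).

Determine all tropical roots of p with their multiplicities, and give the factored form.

hull edge (i=0, c=-6) to (i=1, c=8): slope 14, span 1
hull edge (i=1, c=8) to (i=2, c=3): slope -5, span 1
Factored form: p(x) = 3 ⊗ (x ⊕ (-14)) ⊗ (x ⊕ 5)
Answer: roots = -14 (mult 1), 5 (mult 1)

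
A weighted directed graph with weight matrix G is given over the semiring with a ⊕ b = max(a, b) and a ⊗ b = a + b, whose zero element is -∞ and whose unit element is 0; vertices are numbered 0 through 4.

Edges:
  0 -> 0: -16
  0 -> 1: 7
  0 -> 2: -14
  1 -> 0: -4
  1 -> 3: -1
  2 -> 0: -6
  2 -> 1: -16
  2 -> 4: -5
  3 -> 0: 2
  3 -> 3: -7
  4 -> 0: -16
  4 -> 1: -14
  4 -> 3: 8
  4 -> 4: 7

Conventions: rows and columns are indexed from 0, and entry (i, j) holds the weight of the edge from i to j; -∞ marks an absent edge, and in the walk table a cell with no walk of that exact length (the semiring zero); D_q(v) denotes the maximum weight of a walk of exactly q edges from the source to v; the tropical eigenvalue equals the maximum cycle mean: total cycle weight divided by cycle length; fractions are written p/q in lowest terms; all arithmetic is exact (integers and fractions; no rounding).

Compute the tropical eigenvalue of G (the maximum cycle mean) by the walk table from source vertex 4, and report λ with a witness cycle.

q=0: [-∞, -∞, -∞, -∞, 0]
q=1: [-16, -14, -∞, 8, 7]
q=2: [10, -7, -30, 15, 14]
q=3: [17, 17, -4, 22, 21]
q=4: [24, 24, 3, 29, 28]
q=5: [31, 31, 10, 36, 35]
Optimal cycle mean attained by: cycle 4->4, total 7, length 1.
Answer: λ = 7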